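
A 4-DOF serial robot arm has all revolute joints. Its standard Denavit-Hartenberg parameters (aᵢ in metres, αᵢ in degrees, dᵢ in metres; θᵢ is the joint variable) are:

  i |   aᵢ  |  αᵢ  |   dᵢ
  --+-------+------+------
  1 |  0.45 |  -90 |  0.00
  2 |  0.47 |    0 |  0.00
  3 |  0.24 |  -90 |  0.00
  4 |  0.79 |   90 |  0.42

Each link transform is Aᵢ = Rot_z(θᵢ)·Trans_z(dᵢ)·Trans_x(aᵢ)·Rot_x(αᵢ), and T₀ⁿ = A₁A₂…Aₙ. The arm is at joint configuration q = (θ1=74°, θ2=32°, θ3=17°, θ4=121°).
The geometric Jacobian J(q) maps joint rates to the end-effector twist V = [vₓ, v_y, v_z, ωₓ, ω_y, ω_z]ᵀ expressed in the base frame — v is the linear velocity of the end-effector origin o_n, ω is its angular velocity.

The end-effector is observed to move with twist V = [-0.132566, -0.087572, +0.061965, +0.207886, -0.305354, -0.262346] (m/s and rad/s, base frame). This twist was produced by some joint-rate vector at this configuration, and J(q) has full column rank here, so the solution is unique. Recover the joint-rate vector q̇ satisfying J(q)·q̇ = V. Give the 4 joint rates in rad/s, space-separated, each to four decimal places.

o_n = [0.7673, 0.2191, -0.3987]
J₁: ẑ×o_n = [-0.2191, 0.7673, 0.0000], ω = ẑ
J2: z=[-0.9613, 0.2756, 0.0000] o=[0.1240, 0.4326, 0.0000] → [-0.1099, -0.3832, 0.0279, -0.9613, 0.2756, 0.0000]
J3: z=[-0.9613, 0.2756, 0.0000] o=[0.2339, 0.8157, -0.2491] → [-0.0412, -0.1438, 0.4265, -0.9613, 0.2756, 0.0000]
J4: z=[-0.2080, -0.7255, -0.6561] o=[0.2773, 0.9671, -0.4302] → [-0.5136, -0.3149, 0.5111, -0.2080, -0.7255, -0.6561]
q̇ = J⁺·V = [-0.0570, -0.0580, -0.2260, 0.3130]

-0.0570 -0.0580 -0.2260 0.3130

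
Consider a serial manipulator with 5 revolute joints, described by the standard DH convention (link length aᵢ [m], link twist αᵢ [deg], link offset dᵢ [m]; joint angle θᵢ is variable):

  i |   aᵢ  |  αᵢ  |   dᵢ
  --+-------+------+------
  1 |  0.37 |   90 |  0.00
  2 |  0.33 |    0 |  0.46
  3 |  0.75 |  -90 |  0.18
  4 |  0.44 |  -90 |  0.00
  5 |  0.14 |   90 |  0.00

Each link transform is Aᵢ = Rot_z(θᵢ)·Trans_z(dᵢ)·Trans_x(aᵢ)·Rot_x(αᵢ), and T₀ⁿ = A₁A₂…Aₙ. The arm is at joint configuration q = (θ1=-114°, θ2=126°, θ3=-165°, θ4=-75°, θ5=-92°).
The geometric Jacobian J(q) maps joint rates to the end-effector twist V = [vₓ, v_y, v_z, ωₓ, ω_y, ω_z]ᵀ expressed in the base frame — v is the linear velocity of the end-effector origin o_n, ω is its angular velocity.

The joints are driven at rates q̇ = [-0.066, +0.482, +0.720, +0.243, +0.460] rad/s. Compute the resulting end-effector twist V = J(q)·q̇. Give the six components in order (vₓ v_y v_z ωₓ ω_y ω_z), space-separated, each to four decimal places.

-0.2577 -0.3416 0.7451 -1.1920 -0.0147 -0.1568

o_n = [-1.3487, -0.4224, -0.1672]
J₁: ẑ×o_n = [0.4224, -1.3487, 0.0000], ω = ẑ
J2: z=[-0.9135, 0.4067, 0.0000] o=[-0.1505, -0.3380, 0.0000] → [-0.0680, -0.1527, 0.5645, -0.9135, 0.4067, 0.0000]
J3: z=[-0.9135, 0.4067, 0.0000] o=[-0.4918, 0.0263, 0.2670] → [-0.1766, -0.3966, 0.7584, -0.9135, 0.4067, 0.0000]
J4: z=[-0.2560, -0.5749, 0.7771] o=[-0.8933, -0.4330, -0.2050] → [-0.0300, -0.3442, -0.2645, -0.2560, -0.5749, 0.7771]
J5: z=[-0.0689, -0.7910, -0.6079] o=[-1.3176, -0.3410, -0.2767] → [-0.1362, 0.0265, -0.0190, -0.0689, -0.7910, -0.6079]
V = J·q̇ = [-0.2577, -0.3416, 0.7451, -1.1920, -0.0147, -0.1568]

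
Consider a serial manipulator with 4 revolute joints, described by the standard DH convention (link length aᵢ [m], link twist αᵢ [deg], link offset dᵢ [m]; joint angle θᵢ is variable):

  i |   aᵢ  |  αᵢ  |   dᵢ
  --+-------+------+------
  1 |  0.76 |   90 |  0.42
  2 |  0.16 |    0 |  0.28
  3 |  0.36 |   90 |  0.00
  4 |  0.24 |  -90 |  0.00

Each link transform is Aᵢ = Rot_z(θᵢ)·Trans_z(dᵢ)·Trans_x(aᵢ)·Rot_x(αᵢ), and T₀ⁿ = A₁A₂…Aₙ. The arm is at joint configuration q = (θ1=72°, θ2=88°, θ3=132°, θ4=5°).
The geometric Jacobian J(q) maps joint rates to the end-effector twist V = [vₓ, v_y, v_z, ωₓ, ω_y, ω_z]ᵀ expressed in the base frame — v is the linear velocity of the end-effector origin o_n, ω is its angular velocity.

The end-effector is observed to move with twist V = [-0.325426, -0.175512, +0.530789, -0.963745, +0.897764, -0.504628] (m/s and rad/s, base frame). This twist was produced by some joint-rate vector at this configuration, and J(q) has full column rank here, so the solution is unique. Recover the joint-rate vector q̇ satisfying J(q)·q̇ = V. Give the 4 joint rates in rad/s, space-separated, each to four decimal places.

0.1580 -0.9920 -0.2020 -0.8650

o_n = [0.3810, 0.1987, 0.1948]
J₁: ẑ×o_n = [-0.1987, 0.3810, 0.0000], ω = ẑ
J2: z=[0.9511, -0.3090, 0.0000] o=[0.2349, 0.7228, 0.4200] → [0.0696, 0.2142, -0.4533, 0.9511, -0.3090, 0.0000]
J3: z=[0.9511, -0.3090, 0.0000] o=[0.5029, 0.6416, 0.5799] → [0.1190, 0.3662, -0.4589, 0.9511, -0.3090, 0.0000]
J4: z=[-0.1986, -0.6113, 0.7660] o=[0.4177, 0.3793, 0.3485] → [0.2323, -0.0586, 0.0134, -0.1986, -0.6113, 0.7660]
q̇ = J⁺·V = [0.1580, -0.9920, -0.2020, -0.8650]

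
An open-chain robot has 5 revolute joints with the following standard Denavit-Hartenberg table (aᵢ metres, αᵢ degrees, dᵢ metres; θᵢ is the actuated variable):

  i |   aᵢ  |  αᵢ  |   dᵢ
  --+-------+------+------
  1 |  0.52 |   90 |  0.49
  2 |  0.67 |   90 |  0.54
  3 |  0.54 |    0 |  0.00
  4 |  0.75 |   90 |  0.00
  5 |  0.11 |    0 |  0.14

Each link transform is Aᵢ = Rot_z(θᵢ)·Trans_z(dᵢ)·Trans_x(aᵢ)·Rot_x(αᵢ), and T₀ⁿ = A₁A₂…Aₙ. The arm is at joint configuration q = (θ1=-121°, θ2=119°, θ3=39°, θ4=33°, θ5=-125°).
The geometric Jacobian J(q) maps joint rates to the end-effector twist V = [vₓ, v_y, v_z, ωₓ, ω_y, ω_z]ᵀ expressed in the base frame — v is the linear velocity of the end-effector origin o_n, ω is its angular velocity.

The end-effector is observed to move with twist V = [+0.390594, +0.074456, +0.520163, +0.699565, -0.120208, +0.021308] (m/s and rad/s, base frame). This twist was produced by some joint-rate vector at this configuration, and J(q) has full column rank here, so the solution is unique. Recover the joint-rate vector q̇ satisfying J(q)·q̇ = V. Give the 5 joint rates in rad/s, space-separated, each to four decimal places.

-0.4820 -0.4780 -0.5510 0.5700 0.5940

o_n = [-1.1460, 0.9855, 1.7015]
J₁: ẑ×o_n = [-0.9855, -1.1460, 0.0000], ω = ẑ
J2: z=[-0.8572, 0.5150, 0.0000] o=[-0.2678, -0.4457, 0.4900] → [0.6239, 1.0384, -0.7745, -0.8572, 0.5150, 0.0000]
J3: z=[-0.4505, -0.7497, 0.4848] o=[-0.5634, 0.1108, 1.0760] → [-0.8930, -0.0007, -0.8308, -0.4505, -0.7497, 0.4848]
J4: z=[-0.4505, -0.7497, 0.4848] o=[-0.7499, 0.4602, 1.4430] → [-0.4484, -0.0756, -0.5335, -0.4505, -0.7497, 0.4848]
J5: z=[0.5024, 0.2361, 0.8318] o=[-1.3034, 0.9239, 1.6457] → [-0.0381, 0.1030, -0.0062, 0.5024, 0.2361, 0.8318]
q̇ = J⁺·V = [-0.4820, -0.4780, -0.5510, 0.5700, 0.5940]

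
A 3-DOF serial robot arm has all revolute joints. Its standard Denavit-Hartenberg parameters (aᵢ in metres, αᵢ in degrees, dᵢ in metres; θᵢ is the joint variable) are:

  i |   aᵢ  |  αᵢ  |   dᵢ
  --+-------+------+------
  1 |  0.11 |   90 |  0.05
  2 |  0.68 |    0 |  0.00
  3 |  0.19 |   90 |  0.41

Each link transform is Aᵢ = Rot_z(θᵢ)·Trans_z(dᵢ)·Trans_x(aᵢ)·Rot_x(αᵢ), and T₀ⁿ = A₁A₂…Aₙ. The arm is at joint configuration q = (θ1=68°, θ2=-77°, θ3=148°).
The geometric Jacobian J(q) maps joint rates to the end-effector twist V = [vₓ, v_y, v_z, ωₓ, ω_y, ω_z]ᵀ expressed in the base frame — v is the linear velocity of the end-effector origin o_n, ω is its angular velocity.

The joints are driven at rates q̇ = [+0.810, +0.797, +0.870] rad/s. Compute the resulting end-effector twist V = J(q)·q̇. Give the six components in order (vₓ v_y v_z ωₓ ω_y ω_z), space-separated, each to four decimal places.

-0.0339 0.6184 0.2250 1.5456 -0.6245 0.8100

o_n = [0.5018, 0.1476, -0.4329]
J₁: ẑ×o_n = [-0.1476, 0.5018, 0.0000], ω = ẑ
J2: z=[0.9272, -0.3746, 0.0000] o=[0.0412, 0.1020, 0.0500] → [0.1809, 0.4478, 0.2148, 0.9272, -0.3746, 0.0000]
J3: z=[0.9272, -0.3746, 0.0000] o=[0.0985, 0.2438, -0.6126] → [-0.0673, -0.1666, 0.0619, 0.9272, -0.3746, 0.0000]
V = J·q̇ = [-0.0339, 0.6184, 0.2250, 1.5456, -0.6245, 0.8100]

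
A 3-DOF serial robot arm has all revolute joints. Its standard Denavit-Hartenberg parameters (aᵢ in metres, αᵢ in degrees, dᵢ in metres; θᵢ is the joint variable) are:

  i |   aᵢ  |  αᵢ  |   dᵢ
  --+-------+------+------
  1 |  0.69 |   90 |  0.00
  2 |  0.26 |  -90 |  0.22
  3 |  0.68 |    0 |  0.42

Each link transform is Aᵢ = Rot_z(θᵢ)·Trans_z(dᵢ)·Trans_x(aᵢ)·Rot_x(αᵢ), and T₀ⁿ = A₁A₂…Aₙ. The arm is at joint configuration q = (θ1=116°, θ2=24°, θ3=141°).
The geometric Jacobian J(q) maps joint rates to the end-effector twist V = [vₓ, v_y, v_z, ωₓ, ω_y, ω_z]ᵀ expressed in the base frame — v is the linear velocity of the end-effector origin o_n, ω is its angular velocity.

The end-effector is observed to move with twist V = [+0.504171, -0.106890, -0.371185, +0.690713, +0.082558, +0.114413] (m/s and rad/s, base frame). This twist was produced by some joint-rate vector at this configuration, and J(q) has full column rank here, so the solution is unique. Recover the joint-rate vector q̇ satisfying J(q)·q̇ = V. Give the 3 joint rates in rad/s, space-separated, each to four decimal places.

o_n = [-0.3070, 0.1550, 0.2745]
J₁: ẑ×o_n = [-0.1550, -0.3070, 0.0000], ω = ẑ
J2: z=[0.8988, 0.4384, 0.0000] o=[-0.3025, 0.6202, 0.0000] → [0.1203, -0.2467, -0.4161, 0.8988, 0.4384, 0.0000]
J3: z=[0.1783, -0.3656, 0.9135] o=[-0.2089, 0.9301, 0.1058] → [0.6464, -0.1197, -0.1741, 0.1783, -0.3656, 0.9135]
q̇ = J⁺·V = [-0.3990, 0.6570, 0.5620]

-0.3990 0.6570 0.5620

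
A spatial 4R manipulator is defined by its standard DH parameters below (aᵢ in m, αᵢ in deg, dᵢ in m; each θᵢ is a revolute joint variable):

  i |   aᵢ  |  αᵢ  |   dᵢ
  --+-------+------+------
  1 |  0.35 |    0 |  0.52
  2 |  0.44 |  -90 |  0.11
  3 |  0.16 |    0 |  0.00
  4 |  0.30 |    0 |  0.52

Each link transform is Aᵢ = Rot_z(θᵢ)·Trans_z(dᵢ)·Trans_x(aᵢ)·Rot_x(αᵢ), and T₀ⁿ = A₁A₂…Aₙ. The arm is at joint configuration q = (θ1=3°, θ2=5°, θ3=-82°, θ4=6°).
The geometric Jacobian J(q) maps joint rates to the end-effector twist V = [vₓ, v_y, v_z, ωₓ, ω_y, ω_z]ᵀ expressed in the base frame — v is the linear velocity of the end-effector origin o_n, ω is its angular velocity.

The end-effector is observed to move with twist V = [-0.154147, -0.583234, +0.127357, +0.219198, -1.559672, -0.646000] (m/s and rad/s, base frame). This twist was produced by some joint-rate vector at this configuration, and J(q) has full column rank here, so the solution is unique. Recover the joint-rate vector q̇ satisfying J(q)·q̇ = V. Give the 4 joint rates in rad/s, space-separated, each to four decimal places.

-0.6040 -0.0420 -0.5860 -0.9890

o_n = [0.8068, 0.6077, 1.0795]
J₁: ẑ×o_n = [-0.6077, 0.8068, 0.0000], ω = ẑ
J2: z=[0.0000, 0.0000, 1.0000] o=[0.3495, 0.0183, 0.5200] → [-0.5894, 0.4573, 0.0000, 0.0000, 0.0000, 1.0000]
J3: z=[-0.1392, 0.9903, 0.0000] o=[0.7852, 0.0796, 0.6300] → [0.4452, 0.0626, -0.0948, -0.1392, 0.9903, 0.0000]
J4: z=[-0.1392, 0.9903, 0.0000] o=[0.8073, 0.0827, 0.7884] → [0.2883, 0.0405, -0.0726, -0.1392, 0.9903, 0.0000]
q̇ = J⁺·V = [-0.6040, -0.0420, -0.5860, -0.9890]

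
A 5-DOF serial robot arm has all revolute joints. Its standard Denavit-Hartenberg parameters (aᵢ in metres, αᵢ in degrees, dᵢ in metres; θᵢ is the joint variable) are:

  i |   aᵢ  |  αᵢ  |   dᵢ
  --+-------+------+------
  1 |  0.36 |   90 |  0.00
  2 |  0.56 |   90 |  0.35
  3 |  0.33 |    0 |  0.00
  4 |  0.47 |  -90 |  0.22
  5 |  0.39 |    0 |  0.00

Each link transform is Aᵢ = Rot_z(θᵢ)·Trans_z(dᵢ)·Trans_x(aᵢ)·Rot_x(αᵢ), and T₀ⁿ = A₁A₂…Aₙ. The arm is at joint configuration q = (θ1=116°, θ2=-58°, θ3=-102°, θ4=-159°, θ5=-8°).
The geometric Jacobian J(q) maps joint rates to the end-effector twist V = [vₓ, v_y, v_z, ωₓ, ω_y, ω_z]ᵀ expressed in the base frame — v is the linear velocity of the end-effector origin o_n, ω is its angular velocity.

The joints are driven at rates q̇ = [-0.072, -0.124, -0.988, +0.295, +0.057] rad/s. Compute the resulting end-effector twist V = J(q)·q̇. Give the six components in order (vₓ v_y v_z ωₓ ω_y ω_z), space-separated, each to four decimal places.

0.1494 0.1191 -0.2091 -0.3640 0.4431 0.3430

o_n = [0.6457, 0.6674, -0.4485]
J₁: ẑ×o_n = [-0.6674, 0.6457, 0.0000], ω = ẑ
J2: z=[0.8988, 0.4384, 0.0000] o=[-0.1578, 0.3236, 0.0000] → [-0.1966, 0.4031, -0.0432, 0.8988, 0.4384, 0.0000]
J3: z=[0.3718, -0.7622, -0.5299] o=[0.0267, 0.7437, -0.4749] → [-0.0606, -0.3378, 0.4434, 0.3718, -0.7622, -0.5299]
J4: z=[0.3718, -0.7622, -0.5299] o=[-0.2475, 0.5695, -0.4167] → [0.0761, -0.4615, 0.7172, 0.3718, -0.7622, -0.5299]
J5: z=[0.0888, -0.5390, 0.8376] o=[0.2686, 0.5703, -0.4710] → [-0.0934, 0.3138, 0.2119, 0.0888, -0.5390, 0.8376]
V = J·q̇ = [0.1494, 0.1191, -0.2091, -0.3640, 0.4431, 0.3430]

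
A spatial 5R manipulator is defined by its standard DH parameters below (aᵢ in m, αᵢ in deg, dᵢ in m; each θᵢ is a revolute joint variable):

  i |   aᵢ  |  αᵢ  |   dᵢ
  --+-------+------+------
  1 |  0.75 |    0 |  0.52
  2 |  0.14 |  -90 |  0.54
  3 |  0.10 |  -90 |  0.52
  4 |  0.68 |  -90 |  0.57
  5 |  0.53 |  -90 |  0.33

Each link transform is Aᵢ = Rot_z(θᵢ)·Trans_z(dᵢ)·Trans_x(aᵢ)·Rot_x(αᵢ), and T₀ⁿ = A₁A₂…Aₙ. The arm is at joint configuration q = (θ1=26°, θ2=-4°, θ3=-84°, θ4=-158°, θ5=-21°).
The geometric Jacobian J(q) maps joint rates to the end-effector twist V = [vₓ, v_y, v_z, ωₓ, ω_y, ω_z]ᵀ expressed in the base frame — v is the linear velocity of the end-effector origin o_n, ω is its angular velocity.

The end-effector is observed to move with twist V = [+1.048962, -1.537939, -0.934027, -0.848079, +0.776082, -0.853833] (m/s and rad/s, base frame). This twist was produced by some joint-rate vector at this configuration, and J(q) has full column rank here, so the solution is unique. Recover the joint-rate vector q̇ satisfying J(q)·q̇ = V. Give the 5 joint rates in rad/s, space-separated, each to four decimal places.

-0.7150 -0.2930 0.7860 -0.5090 0.2710

o_n = [0.9465, 1.8043, 0.1197]
J₁: ẑ×o_n = [-1.8043, 0.9465, 0.0000], ω = ẑ
J2: z=[0.0000, 0.0000, 1.0000] o=[0.6741, 0.3288, 0.5200] → [-1.4755, 0.2724, 0.0000, 0.0000, 0.0000, 1.0000]
J3: z=[-0.3746, 0.9272, 0.0000] o=[0.8039, 0.3812, 1.0600] → [-0.8719, -0.3523, -0.6653, -0.3746, 0.9272, 0.0000]
J4: z=[0.9221, 0.3726, -0.1045] o=[0.6188, 0.8673, 1.1595] → [-0.2894, 0.9245, 0.7420, 0.9221, 0.3726, -0.1045]
J5: z=[-0.3110, 0.8743, 0.3726] o=[0.9879, 1.2911, 0.4728] → [-0.5000, -0.1253, -0.1234, -0.3110, 0.8743, 0.3726]
q̇ = J⁺·V = [-0.7150, -0.2930, 0.7860, -0.5090, 0.2710]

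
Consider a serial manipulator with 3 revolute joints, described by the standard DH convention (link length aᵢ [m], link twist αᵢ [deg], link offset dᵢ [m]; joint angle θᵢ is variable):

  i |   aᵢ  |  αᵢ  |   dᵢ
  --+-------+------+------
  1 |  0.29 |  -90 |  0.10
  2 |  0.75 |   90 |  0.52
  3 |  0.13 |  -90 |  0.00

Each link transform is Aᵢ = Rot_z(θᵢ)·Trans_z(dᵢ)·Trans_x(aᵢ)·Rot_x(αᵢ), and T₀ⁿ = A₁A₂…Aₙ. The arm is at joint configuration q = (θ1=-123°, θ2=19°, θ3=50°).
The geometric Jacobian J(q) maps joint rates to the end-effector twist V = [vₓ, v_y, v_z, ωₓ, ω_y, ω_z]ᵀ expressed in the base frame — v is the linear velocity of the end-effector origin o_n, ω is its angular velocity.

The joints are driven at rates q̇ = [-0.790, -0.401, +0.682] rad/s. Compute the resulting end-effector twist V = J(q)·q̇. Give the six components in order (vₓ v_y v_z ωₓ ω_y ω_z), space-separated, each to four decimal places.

-0.9574 -0.0151 0.3382 -0.4572 0.0322 -0.1452

o_n = [-0.0676, -1.2417, -0.1714]
J₁: ẑ×o_n = [1.2417, -0.0676, 0.0000], ω = ẑ
J2: z=[0.8387, -0.5446, 0.0000] o=[-0.1579, -0.2432, 0.1000] → [0.1478, 0.2276, -0.7881, 0.8387, -0.5446, 0.0000]
J3: z=[-0.1773, -0.2730, 0.9455] o=[-0.1081, -1.1212, -0.1442] → [0.1214, 0.0335, 0.0324, -0.1773, -0.2730, 0.9455]
V = J·q̇ = [-0.9574, -0.0151, 0.3382, -0.4572, 0.0322, -0.1452]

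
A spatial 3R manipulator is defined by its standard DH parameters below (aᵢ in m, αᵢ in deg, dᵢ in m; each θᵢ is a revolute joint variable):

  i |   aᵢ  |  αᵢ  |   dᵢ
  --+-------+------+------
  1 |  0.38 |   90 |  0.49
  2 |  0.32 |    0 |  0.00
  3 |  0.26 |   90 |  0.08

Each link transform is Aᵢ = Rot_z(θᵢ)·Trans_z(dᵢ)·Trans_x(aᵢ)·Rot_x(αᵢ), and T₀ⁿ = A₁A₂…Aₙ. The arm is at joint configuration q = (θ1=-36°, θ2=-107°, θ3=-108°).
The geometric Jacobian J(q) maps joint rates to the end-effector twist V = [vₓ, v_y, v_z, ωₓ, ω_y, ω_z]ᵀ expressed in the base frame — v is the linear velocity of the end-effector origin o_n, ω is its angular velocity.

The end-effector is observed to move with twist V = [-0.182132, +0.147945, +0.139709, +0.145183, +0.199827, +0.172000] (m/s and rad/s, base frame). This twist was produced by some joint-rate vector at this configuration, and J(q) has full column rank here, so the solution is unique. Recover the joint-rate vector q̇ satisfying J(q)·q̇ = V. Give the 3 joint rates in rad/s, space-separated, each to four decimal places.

0.1720 -0.9310 0.6840

o_n = [0.0124, -0.1079, 0.3331]
J₁: ẑ×o_n = [0.1079, 0.0124, -0.0000], ω = ẑ
J2: z=[-0.5878, -0.8090, 0.0000] o=[0.3074, -0.2234, 0.4900] → [0.1269, -0.0922, -0.3065, -0.5878, -0.8090, 0.0000]
J3: z=[-0.5878, -0.8090, 0.0000] o=[0.2317, -0.1684, 0.1840] → [-0.1206, 0.0877, -0.2130, -0.5878, -0.8090, 0.0000]
q̇ = J⁺·V = [0.1720, -0.9310, 0.6840]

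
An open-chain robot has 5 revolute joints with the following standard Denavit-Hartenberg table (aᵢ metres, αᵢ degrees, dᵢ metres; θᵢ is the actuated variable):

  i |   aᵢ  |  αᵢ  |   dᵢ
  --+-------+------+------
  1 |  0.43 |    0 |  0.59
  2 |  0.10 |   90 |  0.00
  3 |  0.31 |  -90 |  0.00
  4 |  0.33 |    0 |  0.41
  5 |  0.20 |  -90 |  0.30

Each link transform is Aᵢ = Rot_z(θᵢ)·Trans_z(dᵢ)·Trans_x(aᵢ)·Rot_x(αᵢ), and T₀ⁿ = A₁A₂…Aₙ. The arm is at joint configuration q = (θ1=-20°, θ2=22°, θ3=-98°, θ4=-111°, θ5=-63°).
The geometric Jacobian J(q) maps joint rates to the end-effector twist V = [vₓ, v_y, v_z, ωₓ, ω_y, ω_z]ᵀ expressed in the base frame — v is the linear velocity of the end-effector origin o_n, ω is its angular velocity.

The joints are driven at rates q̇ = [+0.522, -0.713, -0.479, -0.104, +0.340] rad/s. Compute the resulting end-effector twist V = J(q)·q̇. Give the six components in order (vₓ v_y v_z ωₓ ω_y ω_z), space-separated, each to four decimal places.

-0.0196 0.0192 -0.3104 0.2168 0.4869 -0.2238

o_n = [1.2191, -0.4478, 0.4983]
J₁: ẑ×o_n = [0.4478, 1.2191, -0.0000], ω = ẑ
J2: z=[0.0000, 0.0000, 1.0000] o=[0.4041, -0.1471, 0.5900] → [0.3007, 0.8151, -0.0000, 0.0000, 0.0000, 1.0000]
J3: z=[0.0349, -0.9994, 0.0000] o=[0.5040, -0.1436, 0.5900] → [0.0917, 0.0032, 0.7041, 0.0349, -0.9994, 0.0000]
J4: z=[0.9897, 0.0346, -0.1392] o=[0.4609, -0.1451, 0.2830] → [-0.0347, -0.3186, -0.3258, 0.9897, 0.0346, -0.1392]
J5: z=[0.9897, 0.0346, -0.1392] o=[0.8939, -0.4382, 0.3431] → [0.0040, -0.1989, -0.0207, 0.9897, 0.0346, -0.1392]
V = J·q̇ = [-0.0196, 0.0192, -0.3104, 0.2168, 0.4869, -0.2238]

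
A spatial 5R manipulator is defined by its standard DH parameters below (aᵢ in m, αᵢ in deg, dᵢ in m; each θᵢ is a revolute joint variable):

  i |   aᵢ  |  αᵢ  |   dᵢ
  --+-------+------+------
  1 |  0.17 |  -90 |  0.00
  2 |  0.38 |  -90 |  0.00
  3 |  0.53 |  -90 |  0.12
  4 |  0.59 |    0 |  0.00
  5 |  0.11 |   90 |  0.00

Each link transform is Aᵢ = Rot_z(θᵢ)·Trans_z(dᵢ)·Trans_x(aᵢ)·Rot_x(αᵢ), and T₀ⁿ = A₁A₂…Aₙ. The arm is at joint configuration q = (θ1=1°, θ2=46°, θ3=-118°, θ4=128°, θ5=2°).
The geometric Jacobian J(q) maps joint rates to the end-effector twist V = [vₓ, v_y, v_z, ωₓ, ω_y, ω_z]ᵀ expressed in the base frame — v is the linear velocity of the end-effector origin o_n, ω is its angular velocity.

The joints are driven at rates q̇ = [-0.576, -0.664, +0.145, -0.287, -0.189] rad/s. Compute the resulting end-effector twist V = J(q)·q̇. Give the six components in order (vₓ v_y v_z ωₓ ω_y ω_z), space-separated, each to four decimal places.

0.0664 -0.2489 0.5050 -0.3807 -0.8942 -0.3744

o_n = [0.7098, 0.0972, 0.0572]
J₁: ẑ×o_n = [-0.0972, 0.7098, 0.0000], ω = ẑ
J2: z=[-0.0175, 0.9998, 0.0000] o=[0.1700, 0.0030, 0.0000] → [0.0572, 0.0010, -0.5414, -0.0175, 0.9998, 0.0000]
J3: z=[-0.7192, -0.0126, -0.6947] o=[0.4339, 0.0076, -0.2733] → [0.0581, 0.0461, -0.0610, -0.7192, -0.0126, -0.6947]
J4: z=[0.6051, 0.4801, -0.6351] o=[0.1666, 0.4709, -0.1777] → [-0.1246, -0.4872, -0.4869, 0.6051, 0.4801, -0.6351]
J5: z=[0.6051, 0.4801, -0.6351] o=[0.6250, 0.1582, 0.0226] → [-0.0221, -0.0748, -0.0776, 0.6051, 0.4801, -0.6351]
V = J·q̇ = [0.0664, -0.2489, 0.5050, -0.3807, -0.8942, -0.3744]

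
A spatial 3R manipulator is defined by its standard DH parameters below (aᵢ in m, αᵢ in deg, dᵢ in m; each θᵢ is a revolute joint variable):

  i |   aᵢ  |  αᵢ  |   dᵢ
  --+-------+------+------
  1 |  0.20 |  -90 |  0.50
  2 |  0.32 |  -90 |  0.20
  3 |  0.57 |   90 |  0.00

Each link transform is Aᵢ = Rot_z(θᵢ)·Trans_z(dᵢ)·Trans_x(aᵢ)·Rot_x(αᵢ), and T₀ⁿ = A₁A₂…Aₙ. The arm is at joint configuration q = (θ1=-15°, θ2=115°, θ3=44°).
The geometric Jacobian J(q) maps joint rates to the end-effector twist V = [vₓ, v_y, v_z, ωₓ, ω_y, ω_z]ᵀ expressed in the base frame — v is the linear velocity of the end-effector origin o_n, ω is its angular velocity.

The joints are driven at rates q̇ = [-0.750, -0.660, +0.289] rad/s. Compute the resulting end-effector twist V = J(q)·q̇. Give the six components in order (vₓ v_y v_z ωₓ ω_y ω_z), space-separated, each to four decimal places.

0.3169 -0.1233 -0.0999 -0.4238 -0.5697 -0.6279

o_n = [-0.1555, -0.1612, -0.1616]
J₁: ẑ×o_n = [0.1612, -0.1555, 0.0000], ω = ẑ
J2: z=[0.2588, 0.9659, 0.0000] o=[0.1932, -0.0518, 0.5000] → [-0.6391, 0.1712, 0.3085, 0.2588, 0.9659, 0.0000]
J3: z=[-0.8754, 0.2346, 0.4226] o=[0.1143, 0.1764, 0.2100] → [0.0555, -0.4394, 0.3589, -0.8754, 0.2346, 0.4226]
V = J·q̇ = [0.3169, -0.1233, -0.0999, -0.4238, -0.5697, -0.6279]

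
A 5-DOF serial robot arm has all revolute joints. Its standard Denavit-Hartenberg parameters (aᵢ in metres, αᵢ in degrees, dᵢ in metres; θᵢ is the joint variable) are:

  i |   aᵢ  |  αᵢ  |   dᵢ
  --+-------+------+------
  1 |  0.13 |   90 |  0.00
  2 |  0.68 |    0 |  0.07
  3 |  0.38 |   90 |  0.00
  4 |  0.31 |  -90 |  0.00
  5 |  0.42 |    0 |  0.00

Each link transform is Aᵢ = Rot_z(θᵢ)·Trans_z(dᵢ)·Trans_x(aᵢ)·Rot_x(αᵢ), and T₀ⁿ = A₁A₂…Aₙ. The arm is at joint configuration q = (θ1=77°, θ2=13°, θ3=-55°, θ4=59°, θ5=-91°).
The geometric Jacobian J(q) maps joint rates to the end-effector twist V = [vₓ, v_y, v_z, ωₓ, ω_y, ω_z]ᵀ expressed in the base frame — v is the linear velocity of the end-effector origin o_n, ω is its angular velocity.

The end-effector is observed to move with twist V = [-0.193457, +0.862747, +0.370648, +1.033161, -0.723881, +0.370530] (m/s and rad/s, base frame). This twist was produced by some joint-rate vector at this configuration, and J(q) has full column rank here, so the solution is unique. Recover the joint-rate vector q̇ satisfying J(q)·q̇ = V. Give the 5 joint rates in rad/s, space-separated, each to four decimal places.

o_n = [0.5257, 0.8124, -0.5177]
J₁: ẑ×o_n = [-0.8124, 0.5257, 0.0000], ω = ẑ
J2: z=[0.9744, -0.2250, 0.0000] o=[0.0292, 0.1267, 0.0000] → [0.1165, 0.5044, 0.7798, 0.9744, -0.2250, 0.0000]
J3: z=[0.9744, -0.2250, 0.0000] o=[0.2465, 0.7565, 0.1530] → [0.1509, 0.6535, 0.1172, 0.9744, -0.2250, 0.0000]
J4: z=[-0.1505, -0.6520, -0.7431] o=[0.3100, 1.0317, -0.1013] → [0.1085, -0.2229, 0.1736, -0.1505, -0.6520, -0.7431]
J5: z=[0.3585, -0.7365, 0.5736] o=[0.5956, 1.0875, -0.2081] → [0.3858, 0.0709, -0.1502, 0.3585, -0.7365, 0.5736]
q̇ = J⁺·V = [0.5960, 0.3000, 0.7490, 0.4840, 0.2340]

0.5960 0.3000 0.7490 0.4840 0.2340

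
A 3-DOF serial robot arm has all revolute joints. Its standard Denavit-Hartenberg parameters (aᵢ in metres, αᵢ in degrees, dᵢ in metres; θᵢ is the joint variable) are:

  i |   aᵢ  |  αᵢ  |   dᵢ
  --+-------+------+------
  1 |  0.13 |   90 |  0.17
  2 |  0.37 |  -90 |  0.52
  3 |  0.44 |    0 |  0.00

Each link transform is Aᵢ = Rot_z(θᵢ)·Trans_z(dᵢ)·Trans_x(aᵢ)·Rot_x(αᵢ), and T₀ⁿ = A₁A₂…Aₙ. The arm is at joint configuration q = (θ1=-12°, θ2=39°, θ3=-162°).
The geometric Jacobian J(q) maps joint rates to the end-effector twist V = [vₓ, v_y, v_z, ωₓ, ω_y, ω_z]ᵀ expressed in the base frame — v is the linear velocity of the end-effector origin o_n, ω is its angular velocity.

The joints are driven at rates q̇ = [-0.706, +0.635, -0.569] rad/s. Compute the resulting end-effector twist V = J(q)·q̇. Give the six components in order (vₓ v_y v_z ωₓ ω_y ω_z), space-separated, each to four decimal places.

-0.4569 0.2739 -0.0726 0.2182 -0.6956 -1.1482

o_n = [-0.0461, -0.6608, 0.1395]
J₁: ẑ×o_n = [0.6608, -0.0461, 0.0000], ω = ẑ
J2: z=[-0.2079, -0.9781, 0.0000] o=[0.1272, -0.0270, 0.1700] → [0.0298, -0.0063, -0.0377, -0.2079, -0.9781, 0.0000]
J3: z=[-0.6156, 0.1308, 0.7771] o=[0.3003, -0.5954, 0.4028] → [0.0164, -0.4313, 0.0856, -0.6156, 0.1308, 0.7771]
V = J·q̇ = [-0.4569, 0.2739, -0.0726, 0.2182, -0.6956, -1.1482]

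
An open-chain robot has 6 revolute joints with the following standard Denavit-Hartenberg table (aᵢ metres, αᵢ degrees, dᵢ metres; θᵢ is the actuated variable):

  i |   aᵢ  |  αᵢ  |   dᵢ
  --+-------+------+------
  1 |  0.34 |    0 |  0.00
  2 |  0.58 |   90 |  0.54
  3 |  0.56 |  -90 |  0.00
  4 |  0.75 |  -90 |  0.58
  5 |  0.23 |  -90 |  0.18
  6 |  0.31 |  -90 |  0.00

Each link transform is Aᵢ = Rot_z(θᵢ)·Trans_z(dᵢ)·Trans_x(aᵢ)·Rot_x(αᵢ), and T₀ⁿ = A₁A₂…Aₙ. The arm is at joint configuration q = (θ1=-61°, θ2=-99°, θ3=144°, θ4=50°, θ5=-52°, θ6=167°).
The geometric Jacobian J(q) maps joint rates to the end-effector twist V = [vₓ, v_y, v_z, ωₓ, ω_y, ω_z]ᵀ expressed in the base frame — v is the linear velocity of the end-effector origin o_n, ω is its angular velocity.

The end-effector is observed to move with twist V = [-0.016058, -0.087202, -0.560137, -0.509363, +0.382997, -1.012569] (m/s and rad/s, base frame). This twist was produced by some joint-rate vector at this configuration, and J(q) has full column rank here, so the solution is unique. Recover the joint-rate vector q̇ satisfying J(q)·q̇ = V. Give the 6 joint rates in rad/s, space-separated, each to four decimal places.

o_n = [0.8243, -0.7080, 0.6628]
J₁: ẑ×o_n = [0.7080, 0.8243, -0.0000], ω = ẑ
J2: z=[0.0000, 0.0000, 1.0000] o=[0.1648, -0.2974, 0.0000] → [0.4107, 0.6594, -0.0000, 0.0000, 0.0000, 1.0000]
J3: z=[-0.3420, 0.9397, 0.0000] o=[-0.3802, -0.4957, 0.5400] → [0.1154, 0.0420, -1.0592, -0.3420, 0.9397, 0.0000]
J4: z=[0.5523, 0.2010, -0.8090] o=[0.0455, -0.3408, 0.8692] → [-0.3386, -0.5160, -0.3594, 0.5523, 0.2010, -0.8090]
J5: z=[-0.3625, -0.8160, -0.4503] o=[0.9289, -0.6307, 0.6833] → [-0.0181, 0.0397, -0.0573, -0.3625, -0.8160, -0.4503]
J6: z=[0.2515, -0.5509, 0.7958] o=[1.0700, -0.8179, 0.5091] → [-0.1721, -0.2343, -0.1078, 0.2515, -0.5509, 0.7958]
q̇ = J⁺·V = [-0.0150, -0.3680, 0.5560, -0.0090, 0.5130, -0.5100]

-0.0150 -0.3680 0.5560 -0.0090 0.5130 -0.5100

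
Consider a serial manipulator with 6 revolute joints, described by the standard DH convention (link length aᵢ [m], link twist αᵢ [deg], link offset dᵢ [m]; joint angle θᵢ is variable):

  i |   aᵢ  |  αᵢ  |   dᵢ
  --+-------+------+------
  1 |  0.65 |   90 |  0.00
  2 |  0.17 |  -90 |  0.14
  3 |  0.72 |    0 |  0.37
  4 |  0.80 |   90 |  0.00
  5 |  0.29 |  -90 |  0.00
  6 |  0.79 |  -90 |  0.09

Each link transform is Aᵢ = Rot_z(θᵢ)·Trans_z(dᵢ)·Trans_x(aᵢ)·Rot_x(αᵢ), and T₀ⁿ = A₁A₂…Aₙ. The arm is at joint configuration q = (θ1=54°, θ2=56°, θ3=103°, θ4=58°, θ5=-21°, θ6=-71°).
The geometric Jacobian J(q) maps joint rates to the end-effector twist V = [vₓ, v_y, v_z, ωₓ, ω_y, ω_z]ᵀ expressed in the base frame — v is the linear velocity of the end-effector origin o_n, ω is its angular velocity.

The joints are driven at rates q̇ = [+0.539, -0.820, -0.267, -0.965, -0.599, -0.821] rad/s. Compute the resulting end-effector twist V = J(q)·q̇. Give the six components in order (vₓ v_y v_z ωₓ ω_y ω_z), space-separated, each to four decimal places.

-1.0735 0.6111 2.4651 0.8735 1.4708 -0.5096

o_n = [-1.4579, 0.8942, -0.7003]
J₁: ẑ×o_n = [-0.8942, -1.4579, 0.0000], ω = ẑ
J2: z=[0.8090, -0.5878, 0.0000] o=[0.3821, 0.5259, 0.0000] → [0.4116, 0.5666, -0.7835, 0.8090, -0.5878, 0.0000]
J3: z=[-0.4873, -0.6707, 0.5592] o=[0.5512, 0.5205, 0.1409] → [0.3552, -1.5334, -1.5296, -0.4873, -0.6707, 0.5592]
J4: z=[-0.4873, -0.6707, 0.5592] o=[-0.2499, 0.6114, 0.2136] → [0.4548, -1.1208, -0.9480, -0.4873, -0.6707, 0.5592]
J5: z=[-0.6579, 0.7030, 0.2699] o=[-0.7092, 0.4223, -0.4135] → [-0.3290, -0.3908, 0.2158, -0.6579, 0.7030, 0.2699]
J6: z=[-0.6607, -0.7109, 0.2411] o=[-0.8140, 0.4280, -0.6839] → [-0.1007, -0.1661, -0.7657, -0.6607, -0.7109, 0.2411]
V = J·q̇ = [-1.0735, 0.6111, 2.4651, 0.8735, 1.4708, -0.5096]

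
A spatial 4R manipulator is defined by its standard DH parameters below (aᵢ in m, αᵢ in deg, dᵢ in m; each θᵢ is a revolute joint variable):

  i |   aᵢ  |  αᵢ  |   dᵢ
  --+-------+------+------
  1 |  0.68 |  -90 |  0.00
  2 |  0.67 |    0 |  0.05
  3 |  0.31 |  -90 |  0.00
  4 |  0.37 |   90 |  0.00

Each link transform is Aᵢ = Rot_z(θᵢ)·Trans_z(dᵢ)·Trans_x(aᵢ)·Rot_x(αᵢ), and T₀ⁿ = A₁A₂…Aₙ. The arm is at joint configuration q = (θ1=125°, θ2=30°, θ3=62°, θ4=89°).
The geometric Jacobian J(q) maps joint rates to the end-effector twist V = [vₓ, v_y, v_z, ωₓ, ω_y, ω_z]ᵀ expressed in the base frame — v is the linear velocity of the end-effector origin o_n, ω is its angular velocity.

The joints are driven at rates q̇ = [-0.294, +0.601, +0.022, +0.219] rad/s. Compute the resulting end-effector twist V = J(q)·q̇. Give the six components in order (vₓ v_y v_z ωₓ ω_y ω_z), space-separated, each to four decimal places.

0.5828 -0.1896 -0.2609 -0.3848 -0.5366 -0.2864

o_n = [-0.4544, 1.2068, -0.6513]
J₁: ẑ×o_n = [-1.2068, -0.4544, 0.0000], ω = ẑ
J2: z=[-0.8192, -0.5736, 0.0000] o=[-0.3900, 0.5570, 0.0000] → [0.3736, -0.5335, -0.5692, -0.8192, -0.5736, 0.0000]
J3: z=[-0.8192, -0.5736, 0.0000] o=[-0.7638, 1.0036, -0.3350] → [0.1814, -0.2591, 0.0110, -0.8192, -0.5736, 0.0000]
J4: z=[0.5732, -0.8187, 0.0349] o=[-0.7576, 0.9948, -0.6448] → [-0.0021, 0.0143, 0.3697, 0.5732, -0.8187, 0.0349]
V = J·q̇ = [0.5828, -0.1896, -0.2609, -0.3848, -0.5366, -0.2864]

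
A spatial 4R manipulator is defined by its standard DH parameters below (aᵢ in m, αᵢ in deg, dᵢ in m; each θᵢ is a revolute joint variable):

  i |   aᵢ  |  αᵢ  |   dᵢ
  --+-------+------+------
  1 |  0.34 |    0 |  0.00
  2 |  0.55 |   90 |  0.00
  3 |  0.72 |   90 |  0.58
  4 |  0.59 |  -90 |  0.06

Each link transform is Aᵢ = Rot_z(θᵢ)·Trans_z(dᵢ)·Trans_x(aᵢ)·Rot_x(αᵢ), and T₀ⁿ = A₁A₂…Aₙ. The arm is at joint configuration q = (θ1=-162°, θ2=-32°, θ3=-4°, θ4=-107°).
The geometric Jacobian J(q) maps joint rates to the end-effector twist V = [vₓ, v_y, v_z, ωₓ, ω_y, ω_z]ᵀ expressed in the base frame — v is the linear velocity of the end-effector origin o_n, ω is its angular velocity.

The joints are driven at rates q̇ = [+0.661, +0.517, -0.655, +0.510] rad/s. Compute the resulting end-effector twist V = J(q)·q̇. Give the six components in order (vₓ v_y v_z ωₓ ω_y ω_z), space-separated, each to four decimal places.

-0.4973 -1.4888 -0.3751 -0.1239 -0.6442 0.6692

o_n = [-1.3791, 0.1744, -0.0980]
J₁: ẑ×o_n = [-0.1744, -1.3791, 0.0000], ω = ẑ
J2: z=[0.0000, 0.0000, 1.0000] o=[-0.3234, -0.1051, 0.0000] → [-0.2795, -1.0557, 0.0000, 0.0000, 0.0000, 1.0000]
J3: z=[0.2419, 0.9703, 0.0000] o=[-0.8570, 0.0280, 0.0000] → [-0.0951, 0.0237, 0.5420, 0.2419, 0.9703, 0.0000]
J4: z=[0.0677, -0.0169, -0.9976] o=[-1.4136, 0.7645, -0.0502] → [-0.5879, -0.0312, -0.0394, 0.0677, -0.0169, -0.9976]
V = J·q̇ = [-0.4973, -1.4888, -0.3751, -0.1239, -0.6442, 0.6692]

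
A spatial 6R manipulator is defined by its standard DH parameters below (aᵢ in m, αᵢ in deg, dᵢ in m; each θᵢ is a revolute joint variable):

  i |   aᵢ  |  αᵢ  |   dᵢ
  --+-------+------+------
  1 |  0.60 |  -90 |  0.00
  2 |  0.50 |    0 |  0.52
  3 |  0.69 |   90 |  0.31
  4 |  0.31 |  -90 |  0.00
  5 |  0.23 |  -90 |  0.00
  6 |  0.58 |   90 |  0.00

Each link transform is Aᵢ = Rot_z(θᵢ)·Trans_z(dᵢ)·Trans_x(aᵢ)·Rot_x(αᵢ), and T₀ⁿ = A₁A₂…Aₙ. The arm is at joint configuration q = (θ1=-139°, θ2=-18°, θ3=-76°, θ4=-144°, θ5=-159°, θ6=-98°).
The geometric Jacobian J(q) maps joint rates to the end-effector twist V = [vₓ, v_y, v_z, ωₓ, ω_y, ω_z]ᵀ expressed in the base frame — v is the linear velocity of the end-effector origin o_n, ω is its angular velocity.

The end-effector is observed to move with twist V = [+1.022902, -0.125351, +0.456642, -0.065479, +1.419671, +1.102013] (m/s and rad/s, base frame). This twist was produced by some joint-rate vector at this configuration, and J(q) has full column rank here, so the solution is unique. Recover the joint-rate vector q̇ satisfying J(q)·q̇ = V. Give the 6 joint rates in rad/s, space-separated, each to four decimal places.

0.6470 -0.1530 -0.2160 0.7930 0.9060 0.0590

o_n = [-0.5507, -0.8299, 1.0382]
J₁: ẑ×o_n = [0.8299, -0.5507, 0.0000], ω = ẑ
J2: z=[0.6561, -0.7547, 0.0000] o=[-0.4528, -0.3936, 0.0000] → [-0.7835, -0.6811, -0.3601, 0.6561, -0.7547, 0.0000]
J3: z=[0.6561, -0.7547, 0.0000] o=[-0.4706, -1.0981, 0.1545] → [-0.6669, -0.5797, 0.1154, 0.6561, -0.7547, 0.0000]
J4: z=[0.7529, 0.6545, -0.0698] o=[-0.2309, -1.3004, 0.8428] → [0.1607, -0.1247, 0.5636, 0.7529, 0.6545, -0.0698]
J5: z=[-0.4998, 0.6375, 0.5864] o=[-0.3636, -1.1744, 0.5926] → [0.0820, 0.1130, -0.0529, -0.4998, 0.6375, 0.5864]
J6: z=[0.5494, 0.7567, -0.3543] o=[-0.2096, -1.2078, 0.7602] → [0.3442, -0.0318, 0.4657, 0.5494, 0.7567, -0.3543]
q̇ = J⁺·V = [0.6470, -0.1530, -0.2160, 0.7930, 0.9060, 0.0590]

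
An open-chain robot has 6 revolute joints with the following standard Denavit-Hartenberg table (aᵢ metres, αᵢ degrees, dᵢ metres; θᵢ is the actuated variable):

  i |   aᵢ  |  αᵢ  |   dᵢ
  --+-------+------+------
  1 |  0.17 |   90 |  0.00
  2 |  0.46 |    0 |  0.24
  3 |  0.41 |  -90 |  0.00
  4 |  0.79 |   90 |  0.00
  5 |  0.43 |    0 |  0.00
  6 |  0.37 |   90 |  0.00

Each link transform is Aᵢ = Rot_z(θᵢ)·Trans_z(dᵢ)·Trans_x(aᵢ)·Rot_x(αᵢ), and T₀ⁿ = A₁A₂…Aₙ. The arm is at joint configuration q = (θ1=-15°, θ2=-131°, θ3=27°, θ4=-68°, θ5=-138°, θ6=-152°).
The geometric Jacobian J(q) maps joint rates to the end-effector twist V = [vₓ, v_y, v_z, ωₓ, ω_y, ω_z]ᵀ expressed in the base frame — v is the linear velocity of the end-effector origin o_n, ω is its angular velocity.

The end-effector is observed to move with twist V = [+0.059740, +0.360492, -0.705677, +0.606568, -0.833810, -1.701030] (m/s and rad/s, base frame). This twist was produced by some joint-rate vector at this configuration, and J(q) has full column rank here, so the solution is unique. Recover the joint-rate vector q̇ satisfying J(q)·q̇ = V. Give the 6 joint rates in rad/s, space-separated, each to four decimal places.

o_n = [-0.4245, -0.7078, -0.9765]
J₁: ẑ×o_n = [0.7078, -0.4245, 0.0000], ω = ẑ
J2: z=[-0.2588, -0.9659, 0.0000] o=[0.1642, -0.0440, 0.0000] → [0.9432, -0.2527, -0.3969, -0.2588, -0.9659, 0.0000]
J3: z=[-0.2588, -0.9659, 0.0000] o=[-0.1894, -0.1977, -0.3472] → [0.6079, -0.1629, -0.0951, -0.2588, -0.9659, 0.0000]
J4: z=[0.9372, -0.2511, -0.2419] o=[-0.2852, -0.1720, -0.7450] → [-0.0715, 0.2507, -0.5371, 0.9372, -0.2511, -0.2419]
J5: z=[0.1197, -0.4199, 0.8996] o=[-0.5440, -0.8610, -1.0321] → [-0.1613, 0.1008, 0.0685, 0.1197, -0.4199, 0.8996]
J6: z=[0.1197, -0.4199, 0.8996] o=[-0.7090, -0.5101, -0.8464] → [0.2325, 0.2714, 0.0958, 0.1197, -0.4199, 0.8996]
q̇ = J⁺·V = [-0.8160, 0.1200, 0.7970, 0.9920, -0.7040, -0.0130]

-0.8160 0.1200 0.7970 0.9920 -0.7040 -0.0130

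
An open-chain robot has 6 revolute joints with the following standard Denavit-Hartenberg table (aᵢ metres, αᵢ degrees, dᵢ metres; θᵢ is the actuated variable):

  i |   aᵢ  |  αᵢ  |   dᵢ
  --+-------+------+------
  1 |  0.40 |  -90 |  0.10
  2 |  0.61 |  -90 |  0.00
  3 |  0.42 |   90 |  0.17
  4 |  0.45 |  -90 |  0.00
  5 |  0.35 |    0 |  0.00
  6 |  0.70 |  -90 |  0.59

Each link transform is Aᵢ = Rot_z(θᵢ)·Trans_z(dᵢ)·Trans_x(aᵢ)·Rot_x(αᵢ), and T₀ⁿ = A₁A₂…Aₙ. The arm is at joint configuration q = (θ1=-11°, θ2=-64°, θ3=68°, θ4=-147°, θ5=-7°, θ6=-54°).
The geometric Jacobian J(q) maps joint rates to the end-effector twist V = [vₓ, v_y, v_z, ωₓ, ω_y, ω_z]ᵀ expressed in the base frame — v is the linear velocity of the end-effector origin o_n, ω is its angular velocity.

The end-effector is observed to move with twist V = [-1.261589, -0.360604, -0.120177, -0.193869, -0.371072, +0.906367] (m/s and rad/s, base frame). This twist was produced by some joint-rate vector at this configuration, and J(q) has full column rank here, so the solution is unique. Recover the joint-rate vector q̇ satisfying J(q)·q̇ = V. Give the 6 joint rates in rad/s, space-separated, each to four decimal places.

-0.0260 -0.2640 0.1330 0.6770 0.9700 -0.1960

o_n = [0.1338, 0.4242, 1.5364]
J₁: ẑ×o_n = [-0.4242, 0.1338, 0.0000], ω = ẑ
J2: z=[0.1908, 0.9816, 0.0000] o=[0.3927, -0.0763, 0.1000] → [1.4100, -0.2741, 0.3496, 0.1908, 0.9816, 0.0000]
J3: z=[0.8823, -0.1715, -0.4384] o=[0.6551, -0.1273, 0.6483] → [0.0895, -0.5550, 0.3972, 0.8823, -0.1715, -0.4384]
J4: z=[0.4705, 0.2902, 0.8333] o=[0.7985, -0.5519, 0.7152] → [-0.5751, -0.9404, 0.6521, 0.4705, 0.2902, 0.8333]
J5: z=[-0.7485, -0.3689, 0.5510] o=[0.5882, -0.1546, 0.6955] → [-0.6292, 0.3790, -0.6009, -0.7485, -0.3689, 0.5510]
J6: z=[-0.7485, -0.3689, 0.5510] o=[0.4459, 0.1645, 0.7159] → [-0.4458, 0.4421, -0.3095, -0.7485, -0.3689, 0.5510]
q̇ = J⁺·V = [-0.0260, -0.2640, 0.1330, 0.6770, 0.9700, -0.1960]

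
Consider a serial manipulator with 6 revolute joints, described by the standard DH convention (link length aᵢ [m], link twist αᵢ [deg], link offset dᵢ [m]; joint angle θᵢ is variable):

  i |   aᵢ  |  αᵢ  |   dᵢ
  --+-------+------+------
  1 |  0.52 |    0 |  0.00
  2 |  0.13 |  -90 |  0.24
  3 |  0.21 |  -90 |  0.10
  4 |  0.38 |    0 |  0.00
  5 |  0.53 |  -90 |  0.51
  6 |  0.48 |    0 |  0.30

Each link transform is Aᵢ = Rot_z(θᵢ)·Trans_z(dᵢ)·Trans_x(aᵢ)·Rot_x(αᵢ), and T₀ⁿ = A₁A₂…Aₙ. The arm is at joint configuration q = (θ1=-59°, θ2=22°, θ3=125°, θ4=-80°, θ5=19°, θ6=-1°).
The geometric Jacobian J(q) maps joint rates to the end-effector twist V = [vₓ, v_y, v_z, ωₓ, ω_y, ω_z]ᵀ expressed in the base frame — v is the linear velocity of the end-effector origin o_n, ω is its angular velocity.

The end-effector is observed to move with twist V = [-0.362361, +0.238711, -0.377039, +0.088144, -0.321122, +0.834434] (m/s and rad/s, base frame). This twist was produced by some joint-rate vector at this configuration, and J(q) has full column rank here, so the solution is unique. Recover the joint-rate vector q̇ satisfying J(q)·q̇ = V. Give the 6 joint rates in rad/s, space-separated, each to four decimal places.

o_n = [0.2911, 1.0545, -0.3048]
J₁: ẑ×o_n = [-1.0545, 0.2911, 0.0000], ω = ẑ
J2: z=[0.0000, 0.0000, 1.0000] o=[0.2678, -0.4457, 0.0000] → [-1.5002, 0.0232, 0.0000, 0.0000, 0.0000, 1.0000]
J3: z=[0.6018, 0.7986, 0.0000] o=[0.3716, -0.5240, 0.2400] → [-0.4351, 0.3278, 1.0143, 0.6018, 0.7986, 0.0000]
J4: z=[-0.6542, 0.4930, 0.5736] o=[0.3356, -0.3716, 0.0680] → [-1.0017, -0.2694, -0.9110, -0.6542, 0.4930, 0.5736]
J5: z=[-0.6542, 0.4930, 0.5736] o=[0.5306, -0.0500, 0.0139] → [-0.7906, -0.3459, -0.6044, -0.6542, 0.4930, 0.5736]
J6: z=[-0.6924, -0.0853, -0.7164] o=[0.3582, 0.6604, 0.0960] → [0.3165, -0.2293, -0.2786, -0.6924, -0.0853, -0.7164]
q̇ = J⁺·V = [0.8640, -0.3660, -0.4400, 0.2630, -0.2860, -0.4880]

0.8640 -0.3660 -0.4400 0.2630 -0.2860 -0.4880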